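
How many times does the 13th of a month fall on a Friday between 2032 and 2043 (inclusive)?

Friday-the-13ths by year:
2032: Feb, Aug
2033: May
2034: Jan, Oct
2035: Apr, Jul
2036: Jun
2037: Feb, Mar, Nov
2038: Aug
2039: May
2040: Jan, Apr, Jul
2041: Sep, Dec
2042: Jun
2043: Feb, Mar, Nov

22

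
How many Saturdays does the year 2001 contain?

52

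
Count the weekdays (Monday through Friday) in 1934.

1934-01-01 is a Monday.
That's 365 days from start to end, counting both.
365 = 7 × 52 + 1, so there are 52 full weeks plus 1 extra day.
Each full week contributes 5 weekdays (Mon–Fri): 52 × 5 = 260.
The 1 extra day is Monday — 1 of them qualifies.
Total: 260 + 1 = 261.

261 weekdays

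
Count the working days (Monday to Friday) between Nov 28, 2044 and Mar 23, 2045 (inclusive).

84 weekdays

Nov 28, 2044 is a Monday.
That's 116 days from start to end, counting both.
116 = 7 × 16 + 4, so there are 16 full weeks plus 4 extra days.
Each full week contributes 5 weekdays (Mon–Fri): 16 × 5 = 80.
The 4 extra days are Monday, Tuesday, Wednesday, Thursday — 4 of them qualify.
Total: 80 + 4 = 84.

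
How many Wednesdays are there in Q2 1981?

Apr 1, 1981 is a Wednesday.
That's 91 days from start to end, counting both.
91 = 7 × 13, so the span is exactly 13 full weeks.
Each full week contributes one Wednesday: 13 so far.
Total: 13.

13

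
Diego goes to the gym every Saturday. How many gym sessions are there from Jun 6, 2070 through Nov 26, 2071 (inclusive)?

Jun 6, 2070 is a Friday.
That's 539 days from start to end, counting both.
539 = 7 × 77, so the span is exactly 77 full weeks.
Each full week contributes one Saturday: 77 so far.
Total: 77.

77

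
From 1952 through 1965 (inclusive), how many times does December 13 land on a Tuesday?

2

Day of week of December 13 in each year:
1952: Sat, 1953: Sun, 1954: Mon, 1955: Tue ✓, 1956: Thu, 1957: Fri, 1958: Sat, 1959: Sun, 1960: Tue ✓, 1961: Wed, 1962: Thu, 1963: Fri, 1964: Sun, 1965: Mon
Tuesdays: 1955, 1960.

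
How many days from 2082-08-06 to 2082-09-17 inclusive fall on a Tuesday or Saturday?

2082-08-06 is a Thursday.
That's 43 days from start to end, counting both.
43 = 7 × 6 + 1, so there are 6 full weeks plus 1 extra day.
Each full week contributes 2 days from the set (Tue, Sat): 6 × 2 = 12.
The 1 extra day is Thursday — none qualify.
Total: 12 + 0 = 12.

12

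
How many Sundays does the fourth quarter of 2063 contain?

1 October 2063 is a Monday.
The range spans 92 days (inclusive of both endpoints).
92 = 7 × 13 + 1, so there are 13 full weeks plus 1 extra day.
Each full week contributes one Sunday: 13 so far.
The 1 extra day is Monday — none qualify.
Total: 13 + 0 = 13.

13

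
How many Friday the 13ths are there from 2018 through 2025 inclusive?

Friday-the-13ths by year:
2018: Apr, Jul
2019: Sep, Dec
2020: Mar, Nov
2021: Aug
2022: May
2023: Jan, Oct
2024: Sep, Dec
2025: Jun

13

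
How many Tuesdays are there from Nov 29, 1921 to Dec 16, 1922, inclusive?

55

Nov 29, 1921 is a Tuesday.
From Nov 29, 1921 to Dec 16, 1922 is 383 days inclusive.
383 = 7 × 54 + 5, so there are 54 full weeks plus 5 extra days.
Each full week contributes one Tuesday: 54 so far.
The 5 extra days are Tuesday, Wednesday, Thursday, Friday, Saturday — 1 of them qualifies.
Total: 54 + 1 = 55.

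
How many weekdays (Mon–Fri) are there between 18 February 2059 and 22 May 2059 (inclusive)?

18 February 2059 is a Tuesday.
That's 94 days from start to end, counting both.
94 = 7 × 13 + 3, so there are 13 full weeks plus 3 extra days.
Each full week contributes 5 weekdays (Mon–Fri): 13 × 5 = 65.
The 3 extra days are Tue, Wed, Thu — 3 of them qualify.
Total: 65 + 3 = 68.

68 weekdays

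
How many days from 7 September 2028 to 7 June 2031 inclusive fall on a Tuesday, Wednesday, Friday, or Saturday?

574

7 September 2028 is a Thursday.
From 7 September 2028 to 7 June 2031 is 1004 days inclusive.
1004 = 7 × 143 + 3, so there are 143 full weeks plus 3 extra days.
Each full week contributes 4 days from the set (Tue, Wed, Fri, Sat): 143 × 4 = 572.
The 3 extra days are Thursday, Friday, Saturday — 2 of them qualify.
Total: 572 + 2 = 574.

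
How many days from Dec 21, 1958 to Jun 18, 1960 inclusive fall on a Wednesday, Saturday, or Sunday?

Dec 21, 1958 is a Sunday.
The range spans 546 days (inclusive of both endpoints).
546 = 7 × 78, so the span is exactly 78 full weeks.
Each full week contributes 3 days from the set (Wed, Sat, Sun): 78 × 3 = 234.
Total: 234.

234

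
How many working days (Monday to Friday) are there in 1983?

260 weekdays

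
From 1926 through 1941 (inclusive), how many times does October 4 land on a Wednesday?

2

Day of week of October 4 in each year:
1926: Mon, 1927: Tue, 1928: Thu, 1929: Fri, 1930: Sat, 1931: Sun, 1932: Tue, 1933: Wed ✓, 1934: Thu, 1935: Fri, 1936: Sun, 1937: Mon, 1938: Tue, 1939: Wed ✓, 1940: Fri, 1941: Sat
Wednesdays: 1933, 1939.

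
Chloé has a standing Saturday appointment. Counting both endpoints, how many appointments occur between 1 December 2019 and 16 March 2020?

1 December 2019 is a Sunday.
That's 107 days from start to end, counting both.
107 = 7 × 15 + 2, so there are 15 full weeks plus 2 extra days.
Each full week contributes one Saturday: 15 so far.
The 2 extra days are Sun, Mon — none qualify.
Total: 15 + 0 = 15.

15 Saturdays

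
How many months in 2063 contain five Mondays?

A month has five Mondays exactly when Monday falls within its first (length − 28) days.
Jan: 31 days, starts Mon → 5 of Mon, Tue, Wed ✓
Feb: 28 days, starts Thu → 5 of (none)
Mar: 31 days, starts Thu → 5 of Thu, Fri, Sat
Apr: 30 days, starts Sun → 5 of Sun, Mon ✓
May: 31 days, starts Tue → 5 of Tue, Wed, Thu
Jun: 30 days, starts Fri → 5 of Fri, Sat
Jul: 31 days, starts Sun → 5 of Sun, Mon, Tue ✓
Aug: 31 days, starts Wed → 5 of Wed, Thu, Fri
Sep: 30 days, starts Sat → 5 of Sat, Sun
Oct: 31 days, starts Mon → 5 of Mon, Tue, Wed ✓
Nov: 30 days, starts Thu → 5 of Thu, Fri
Dec: 31 days, starts Sat → 5 of Sat, Sun, Mon ✓
Months with five Mondays: Jan, Apr, Jul, Oct, Dec.

5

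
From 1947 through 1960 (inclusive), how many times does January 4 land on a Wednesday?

2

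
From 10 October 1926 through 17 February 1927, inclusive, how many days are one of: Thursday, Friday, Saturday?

55

10 October 1926 is a Sunday.
From 10 October 1926 to 17 February 1927 is 131 days inclusive.
131 = 7 × 18 + 5, so there are 18 full weeks plus 5 extra days.
Each full week contributes 3 days from the set (Thu, Fri, Sat): 18 × 3 = 54.
The 5 extra days are Sunday, Monday, Tuesday, Wednesday, Thursday — 1 of them qualifies.
Total: 54 + 1 = 55.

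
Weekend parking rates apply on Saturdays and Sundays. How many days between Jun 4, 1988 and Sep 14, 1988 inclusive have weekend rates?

Jun 4, 1988 is a Saturday.
From Jun 4, 1988 to Sep 14, 1988 is 103 days inclusive.
103 = 7 × 14 + 5, so there are 14 full weeks plus 5 extra days.
Each full week contributes 2 weekend days (Sat, Sun): 14 × 2 = 28.
The 5 extra days are Sat, Sun, Mon, Tue, Wed — 2 of them qualify.
Total: 28 + 2 = 30.

30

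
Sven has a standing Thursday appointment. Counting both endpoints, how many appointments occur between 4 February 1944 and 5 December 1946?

148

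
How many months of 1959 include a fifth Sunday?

A month has five Sundays exactly when Sunday falls within its first (length − 28) days.
Jan: 31 days, starts Thu → 5 of Thu, Fri, Sat
Feb: 28 days, starts Sun → 5 of (none)
Mar: 31 days, starts Sun → 5 of Sun, Mon, Tue ✓
Apr: 30 days, starts Wed → 5 of Wed, Thu
May: 31 days, starts Fri → 5 of Fri, Sat, Sun ✓
Jun: 30 days, starts Mon → 5 of Mon, Tue
Jul: 31 days, starts Wed → 5 of Wed, Thu, Fri
Aug: 31 days, starts Sat → 5 of Sat, Sun, Mon ✓
Sep: 30 days, starts Tue → 5 of Tue, Wed
Oct: 31 days, starts Thu → 5 of Thu, Fri, Sat
Nov: 30 days, starts Sun → 5 of Sun, Mon ✓
Dec: 31 days, starts Tue → 5 of Tue, Wed, Thu
Months with five Sundays: Mar, May, Aug, Nov.

4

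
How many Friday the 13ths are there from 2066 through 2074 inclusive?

16

Friday-the-13ths by year:
2066: Aug
2067: May
2068: Jan, Apr, Jul
2069: Sep, Dec
2070: Jun
2071: Feb, Mar, Nov
2072: May
2073: Jan, Oct
2074: Apr, Jul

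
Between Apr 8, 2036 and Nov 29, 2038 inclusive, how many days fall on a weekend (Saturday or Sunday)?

276

Apr 8, 2036 is a Tuesday.
That's 966 days from start to end, counting both.
966 = 7 × 138, so the span is exactly 138 full weeks.
Each full week contributes 2 weekend days (Sat, Sun): 138 × 2 = 276.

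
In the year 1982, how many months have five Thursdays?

4

A month has five Thursdays exactly when Thursday falls within its first (length − 28) days.
Jan: 31 days, starts Fri → 5 of Fri, Sat, Sun
Feb: 28 days, starts Mon → 5 of (none)
Mar: 31 days, starts Mon → 5 of Mon, Tue, Wed
Apr: 30 days, starts Thu → 5 of Thu, Fri ✓
May: 31 days, starts Sat → 5 of Sat, Sun, Mon
Jun: 30 days, starts Tue → 5 of Tue, Wed
Jul: 31 days, starts Thu → 5 of Thu, Fri, Sat ✓
Aug: 31 days, starts Sun → 5 of Sun, Mon, Tue
Sep: 30 days, starts Wed → 5 of Wed, Thu ✓
Oct: 31 days, starts Fri → 5 of Fri, Sat, Sun
Nov: 30 days, starts Mon → 5 of Mon, Tue
Dec: 31 days, starts Wed → 5 of Wed, Thu, Fri ✓
Months with five Thursdays: Apr, Jul, Sep, Dec.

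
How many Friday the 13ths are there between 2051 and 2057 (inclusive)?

Friday-the-13ths by year:
2051: Jan, Oct
2052: Sep, Dec
2053: Jun
2054: Feb, Mar, Nov
2055: Aug
2056: Oct
2057: Apr, Jul

12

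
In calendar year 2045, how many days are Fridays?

1 January 2045 is a Sunday.
From 1 January 2045 to 31 December 2045 is 365 days inclusive.
365 = 7 × 52 + 1, so there are 52 full weeks plus 1 extra day.
Each full week contributes one Friday: 52 so far.
The 1 extra day is Sun — none qualify.
Total: 52 + 0 = 52.

52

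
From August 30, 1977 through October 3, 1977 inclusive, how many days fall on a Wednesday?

5 Wednesdays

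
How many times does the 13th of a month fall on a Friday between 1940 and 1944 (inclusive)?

8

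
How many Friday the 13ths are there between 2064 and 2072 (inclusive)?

16

Friday-the-13ths by year:
2064: Jun
2065: Feb, Mar, Nov
2066: Aug
2067: May
2068: Jan, Apr, Jul
2069: Sep, Dec
2070: Jun
2071: Feb, Mar, Nov
2072: May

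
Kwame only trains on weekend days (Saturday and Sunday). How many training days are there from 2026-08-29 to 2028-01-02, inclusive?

142

2026-08-29 is a Saturday.
The range spans 492 days (inclusive of both endpoints).
492 = 7 × 70 + 2, so there are 70 full weeks plus 2 extra days.
Each full week contributes 2 weekend days (Sat, Sun): 70 × 2 = 140.
The 2 extra days are Sat, Sun — 2 of them qualify.
Total: 140 + 2 = 142.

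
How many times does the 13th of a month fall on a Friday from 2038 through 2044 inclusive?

12

Friday-the-13ths by year:
2038: Aug
2039: May
2040: Jan, Apr, Jul
2041: Sep, Dec
2042: Jun
2043: Feb, Mar, Nov
2044: May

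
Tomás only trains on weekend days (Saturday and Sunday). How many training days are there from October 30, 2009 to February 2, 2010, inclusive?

28

October 30, 2009 is a Friday.
The range spans 96 days (inclusive of both endpoints).
96 = 7 × 13 + 5, so there are 13 full weeks plus 5 extra days.
Each full week contributes 2 weekend days (Sat, Sun): 13 × 2 = 26.
The 5 extra days are Friday, Saturday, Sunday, Monday, Tuesday — 2 of them qualify.
Total: 26 + 2 = 28.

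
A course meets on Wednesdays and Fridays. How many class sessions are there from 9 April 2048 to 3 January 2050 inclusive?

9 April 2048 is a Thursday.
That's 635 days from start to end, counting both.
635 = 7 × 90 + 5, so there are 90 full weeks plus 5 extra days.
Each full week contributes 2 days from the set (Wed, Fri): 90 × 2 = 180.
The 5 extra days are Thursday, Friday, Saturday, Sunday, Monday — 1 of them qualifies.
Total: 180 + 1 = 181.

181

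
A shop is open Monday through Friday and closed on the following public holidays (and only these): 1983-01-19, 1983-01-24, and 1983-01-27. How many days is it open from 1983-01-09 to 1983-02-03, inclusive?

1983-01-09 is a Sunday.
From 1983-01-09 to 1983-02-03 is 26 days inclusive.
26 = 7 × 3 + 5, so there are 3 full weeks plus 5 extra days.
Each full week contributes 5 weekdays (Mon–Fri): 3 × 5 = 15.
The 5 extra days are Sunday, Monday, Tuesday, Wednesday, Thursday — 4 of them qualify.
Total: 15 + 4 = 19.
Holidays: 1983-01-19 (Wed); 1983-01-24 (Mon); 1983-01-27 (Thu).
All 3 holidays fall on weekdays, so subtract 3.
Business days: 19 − 3 = 16.

16 business days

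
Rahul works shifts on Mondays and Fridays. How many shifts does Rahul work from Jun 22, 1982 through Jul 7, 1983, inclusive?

108

Jun 22, 1982 is a Tuesday.
The range spans 381 days (inclusive of both endpoints).
381 = 7 × 54 + 3, so there are 54 full weeks plus 3 extra days.
Each full week contributes 2 days from the set (Mon, Fri): 54 × 2 = 108.
The 3 extra days are Tue, Wed, Thu — none qualify.
Total: 108 + 0 = 108.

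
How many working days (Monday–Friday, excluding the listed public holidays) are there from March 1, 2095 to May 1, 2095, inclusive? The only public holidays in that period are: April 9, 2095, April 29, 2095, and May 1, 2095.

43 working days

March 1, 2095 is a Tuesday.
From March 1, 2095 to May 1, 2095 is 62 days inclusive.
62 = 7 × 8 + 6, so there are 8 full weeks plus 6 extra days.
Each full week contributes 5 weekdays (Mon–Fri): 8 × 5 = 40.
The 6 extra days are Tuesday, Wednesday, Thursday, Friday, Saturday, Sunday — 4 of them qualify.
Total: 40 + 4 = 44.
Holidays: April 9, 2095 (Sat); April 29, 2095 (Fri); May 1, 2095 (Sun).
1 of the 3 holidays fall on weekdays; the rest are weekends and were already excluded.
Business days: 44 − 1 = 43.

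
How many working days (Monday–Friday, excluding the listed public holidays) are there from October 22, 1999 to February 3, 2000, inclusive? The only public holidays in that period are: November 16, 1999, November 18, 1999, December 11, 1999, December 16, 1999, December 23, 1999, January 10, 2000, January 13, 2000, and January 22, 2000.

69

October 22, 1999 is a Friday.
That's 105 days from start to end, counting both.
105 = 7 × 15, so the span is exactly 15 full weeks.
Each full week contributes 5 weekdays (Mon–Fri): 15 × 5 = 75.
Total: 75.
Holidays: November 16, 1999 (Tue); November 18, 1999 (Thu); December 11, 1999 (Sat); December 16, 1999 (Thu); December 23, 1999 (Thu); January 10, 2000 (Mon); January 13, 2000 (Thu); January 22, 2000 (Sat).
6 of the 8 holidays fall on weekdays; the rest are weekends and were already excluded.
Business days: 75 − 6 = 69.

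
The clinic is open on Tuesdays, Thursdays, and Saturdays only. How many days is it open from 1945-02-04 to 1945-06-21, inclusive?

1945-02-04 is a Sunday.
From 1945-02-04 to 1945-06-21 is 138 days inclusive.
138 = 7 × 19 + 5, so there are 19 full weeks plus 5 extra days.
Each full week contributes 3 days from the set (Tue, Thu, Sat): 19 × 3 = 57.
The 5 extra days are Sunday, Monday, Tuesday, Wednesday, Thursday — 2 of them qualify.
Total: 57 + 2 = 59.

59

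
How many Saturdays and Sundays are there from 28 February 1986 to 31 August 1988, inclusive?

262

28 February 1986 is a Friday.
From 28 February 1986 to 31 August 1988 is 916 days inclusive.
916 = 7 × 130 + 6, so there are 130 full weeks plus 6 extra days.
Each full week contributes 2 weekend days (Sat, Sun): 130 × 2 = 260.
The 6 extra days are Fri, Sat, Sun, Mon, Tue, Wed — 2 of them qualify.
Total: 260 + 2 = 262.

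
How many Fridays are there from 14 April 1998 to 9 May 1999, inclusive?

56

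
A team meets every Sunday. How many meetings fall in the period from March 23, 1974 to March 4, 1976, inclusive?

102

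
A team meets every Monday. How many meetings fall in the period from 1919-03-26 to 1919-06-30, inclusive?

1919-03-26 is a Wednesday.
That's 97 days from start to end, counting both.
97 = 7 × 13 + 6, so there are 13 full weeks plus 6 extra days.
Each full week contributes one Monday: 13 so far.
The 6 extra days are Wed, Thu, Fri, Sat, Sun, Mon — 1 of them qualifies.
Total: 13 + 1 = 14.

14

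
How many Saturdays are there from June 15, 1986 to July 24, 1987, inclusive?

57 Saturdays

June 15, 1986 is a Sunday.
That's 405 days from start to end, counting both.
405 = 7 × 57 + 6, so there are 57 full weeks plus 6 extra days.
Each full week contributes one Saturday: 57 so far.
The 6 extra days are Sunday, Monday, Tuesday, Wednesday, Thursday, Friday — none qualify.
Total: 57 + 0 = 57.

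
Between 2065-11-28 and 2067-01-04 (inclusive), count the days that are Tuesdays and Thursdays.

2065-11-28 is a Saturday.
The range spans 403 days (inclusive of both endpoints).
403 = 7 × 57 + 4, so there are 57 full weeks plus 4 extra days.
Each full week contributes 2 days from the set (Tue, Thu): 57 × 2 = 114.
The 4 extra days are Saturday, Sunday, Monday, Tuesday — 1 of them qualifies.
Total: 114 + 1 = 115.

115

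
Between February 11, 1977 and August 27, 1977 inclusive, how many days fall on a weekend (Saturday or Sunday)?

57

February 11, 1977 is a Friday.
From February 11, 1977 to August 27, 1977 is 198 days inclusive.
198 = 7 × 28 + 2, so there are 28 full weeks plus 2 extra days.
Each full week contributes 2 weekend days (Sat, Sun): 28 × 2 = 56.
The 2 extra days are Fri, Sat — 1 of them qualifies.
Total: 56 + 1 = 57.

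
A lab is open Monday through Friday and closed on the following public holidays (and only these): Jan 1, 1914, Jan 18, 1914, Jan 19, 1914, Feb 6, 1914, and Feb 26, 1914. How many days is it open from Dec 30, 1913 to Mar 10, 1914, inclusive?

47 business days

Dec 30, 1913 is a Tuesday.
From Dec 30, 1913 to Mar 10, 1914 is 71 days inclusive.
71 = 7 × 10 + 1, so there are 10 full weeks plus 1 extra day.
Each full week contributes 5 weekdays (Mon–Fri): 10 × 5 = 50.
The 1 extra day is Tue — 1 of them qualifies.
Total: 50 + 1 = 51.
Holidays: Jan 1, 1914 (Thu); Jan 18, 1914 (Sun); Jan 19, 1914 (Mon); Feb 6, 1914 (Fri); Feb 26, 1914 (Thu).
4 of the 5 holidays fall on weekdays; the rest are weekends and were already excluded.
Business days: 51 − 4 = 47.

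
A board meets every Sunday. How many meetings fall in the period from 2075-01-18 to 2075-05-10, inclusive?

2075-01-18 is a Friday.
From 2075-01-18 to 2075-05-10 is 113 days inclusive.
113 = 7 × 16 + 1, so there are 16 full weeks plus 1 extra day.
Each full week contributes one Sunday: 16 so far.
The 1 extra day is Fri — none qualify.
Total: 16 + 0 = 16.

16 Sundays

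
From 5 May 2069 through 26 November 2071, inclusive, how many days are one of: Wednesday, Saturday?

267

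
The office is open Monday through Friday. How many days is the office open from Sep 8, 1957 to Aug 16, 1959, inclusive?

505 weekdays

Sep 8, 1957 is a Sunday.
The range spans 708 days (inclusive of both endpoints).
708 = 7 × 101 + 1, so there are 101 full weeks plus 1 extra day.
Each full week contributes 5 weekdays (Mon–Fri): 101 × 5 = 505.
The 1 extra day is Sun — none qualify.
Total: 505 + 0 = 505.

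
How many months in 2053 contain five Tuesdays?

4

A month has five Tuesdays exactly when Tuesday falls within its first (length − 28) days.
Jan: 31 days, starts Wed → 5 of Wed, Thu, Fri
Feb: 28 days, starts Sat → 5 of (none)
Mar: 31 days, starts Sat → 5 of Sat, Sun, Mon
Apr: 30 days, starts Tue → 5 of Tue, Wed ✓
May: 31 days, starts Thu → 5 of Thu, Fri, Sat
Jun: 30 days, starts Sun → 5 of Sun, Mon
Jul: 31 days, starts Tue → 5 of Tue, Wed, Thu ✓
Aug: 31 days, starts Fri → 5 of Fri, Sat, Sun
Sep: 30 days, starts Mon → 5 of Mon, Tue ✓
Oct: 31 days, starts Wed → 5 of Wed, Thu, Fri
Nov: 30 days, starts Sat → 5 of Sat, Sun
Dec: 31 days, starts Mon → 5 of Mon, Tue, Wed ✓
Months with five Tuesdays: Apr, Jul, Sep, Dec.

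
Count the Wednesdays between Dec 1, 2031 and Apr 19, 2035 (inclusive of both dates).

177 Wednesdays

Dec 1, 2031 is a Monday.
That's 1236 days from start to end, counting both.
1236 = 7 × 176 + 4, so there are 176 full weeks plus 4 extra days.
Each full week contributes one Wednesday: 176 so far.
The 4 extra days are Mon, Tue, Wed, Thu — 1 of them qualifies.
Total: 176 + 1 = 177.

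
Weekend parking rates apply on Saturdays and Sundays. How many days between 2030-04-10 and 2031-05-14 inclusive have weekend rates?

2030-04-10 is a Wednesday.
That's 400 days from start to end, counting both.
400 = 7 × 57 + 1, so there are 57 full weeks plus 1 extra day.
Each full week contributes 2 weekend days (Sat, Sun): 57 × 2 = 114.
The 1 extra day is Wednesday — none qualify.
Total: 114 + 0 = 114.

114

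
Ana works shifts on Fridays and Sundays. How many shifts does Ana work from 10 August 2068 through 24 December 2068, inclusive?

40

10 August 2068 is a Friday.
From 10 August 2068 to 24 December 2068 is 137 days inclusive.
137 = 7 × 19 + 4, so there are 19 full weeks plus 4 extra days.
Each full week contributes 2 days from the set (Fri, Sun): 19 × 2 = 38.
The 4 extra days are Fri, Sat, Sun, Mon — 2 of them qualify.
Total: 38 + 2 = 40.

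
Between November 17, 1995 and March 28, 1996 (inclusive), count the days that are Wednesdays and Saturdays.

November 17, 1995 is a Friday.
From November 17, 1995 to March 28, 1996 is 133 days inclusive.
133 = 7 × 19, so the span is exactly 19 full weeks.
Each full week contributes 2 days from the set (Wed, Sat): 19 × 2 = 38.

38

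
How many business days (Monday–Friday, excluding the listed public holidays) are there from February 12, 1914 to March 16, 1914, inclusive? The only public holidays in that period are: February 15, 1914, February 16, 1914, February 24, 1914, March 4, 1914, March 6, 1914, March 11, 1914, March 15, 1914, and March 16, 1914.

17 business days

February 12, 1914 is a Thursday.
That's 33 days from start to end, counting both.
33 = 7 × 4 + 5, so there are 4 full weeks plus 5 extra days.
Each full week contributes 5 weekdays (Mon–Fri): 4 × 5 = 20.
The 5 extra days are Thu, Fri, Sat, Sun, Mon — 3 of them qualify.
Total: 20 + 3 = 23.
Holidays: February 15, 1914 (Sun); February 16, 1914 (Mon); February 24, 1914 (Tue); March 4, 1914 (Wed); March 6, 1914 (Fri); March 11, 1914 (Wed); March 15, 1914 (Sun); March 16, 1914 (Mon).
6 of the 8 holidays fall on weekdays; the rest are weekends and were already excluded.
Business days: 23 − 6 = 17.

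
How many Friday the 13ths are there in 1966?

1

The 13th falls on a Friday when the month's 13th has weekday Fri.
Jan 13 is Thu; Feb 13 is Sun; Mar 13 is Sun; Apr 13 is Wed; May 13 is Fri ✓; Jun 13 is Mon; Jul 13 is Wed; Aug 13 is Sat; Sep 13 is Tue; Oct 13 is Thu; Nov 13 is Sun; Dec 13 is Tue.
Friday the 13ths: May.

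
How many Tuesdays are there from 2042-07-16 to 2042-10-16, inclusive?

13 Tuesdays

2042-07-16 is a Wednesday.
That's 93 days from start to end, counting both.
93 = 7 × 13 + 2, so there are 13 full weeks plus 2 extra days.
Each full week contributes one Tuesday: 13 so far.
The 2 extra days are Wed, Thu — none qualify.
Total: 13 + 0 = 13.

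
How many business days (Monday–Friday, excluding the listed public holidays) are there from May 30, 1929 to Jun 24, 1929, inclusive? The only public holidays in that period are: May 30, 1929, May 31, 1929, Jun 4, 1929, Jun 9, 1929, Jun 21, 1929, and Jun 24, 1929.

May 30, 1929 is a Thursday.
That's 26 days from start to end, counting both.
26 = 7 × 3 + 5, so there are 3 full weeks plus 5 extra days.
Each full week contributes 5 weekdays (Mon–Fri): 3 × 5 = 15.
The 5 extra days are Thu, Fri, Sat, Sun, Mon — 3 of them qualify.
Total: 15 + 3 = 18.
Holidays: May 30, 1929 (Thu); May 31, 1929 (Fri); Jun 4, 1929 (Tue); Jun 9, 1929 (Sun); Jun 21, 1929 (Fri); Jun 24, 1929 (Mon).
5 of the 6 holidays fall on weekdays; the rest are weekends and were already excluded.
Business days: 18 − 5 = 13.

13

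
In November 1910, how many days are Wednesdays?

1 November 1910 is a Tuesday.
That's 30 days from start to end, counting both.
30 = 7 × 4 + 2, so there are 4 full weeks plus 2 extra days.
Each full week contributes one Wednesday: 4 so far.
The 2 extra days are Tuesday, Wednesday — 1 of them qualifies.
Total: 4 + 1 = 5.

5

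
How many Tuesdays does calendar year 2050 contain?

52

2050-01-01 is a Saturday.
From 2050-01-01 to 2050-12-31 is 365 days inclusive.
365 = 7 × 52 + 1, so there are 52 full weeks plus 1 extra day.
Each full week contributes one Tuesday: 52 so far.
The 1 extra day is Saturday — none qualify.
Total: 52 + 0 = 52.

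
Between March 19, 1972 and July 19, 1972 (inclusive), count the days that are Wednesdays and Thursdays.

March 19, 1972 is a Sunday.
The range spans 123 days (inclusive of both endpoints).
123 = 7 × 17 + 4, so there are 17 full weeks plus 4 extra days.
Each full week contributes 2 days from the set (Wed, Thu): 17 × 2 = 34.
The 4 extra days are Sun, Mon, Tue, Wed — 1 of them qualifies.
Total: 34 + 1 = 35.

35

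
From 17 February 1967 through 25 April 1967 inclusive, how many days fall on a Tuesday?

17 February 1967 is a Friday.
From 17 February 1967 to 25 April 1967 is 68 days inclusive.
68 = 7 × 9 + 5, so there are 9 full weeks plus 5 extra days.
Each full week contributes one Tuesday: 9 so far.
The 5 extra days are Fri, Sat, Sun, Mon, Tue — 1 of them qualifies.
Total: 9 + 1 = 10.

10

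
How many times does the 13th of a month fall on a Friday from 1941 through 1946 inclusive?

10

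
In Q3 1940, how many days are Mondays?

14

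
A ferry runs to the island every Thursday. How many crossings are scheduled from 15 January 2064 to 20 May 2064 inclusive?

18

15 January 2064 is a Tuesday.
The range spans 127 days (inclusive of both endpoints).
127 = 7 × 18 + 1, so there are 18 full weeks plus 1 extra day.
Each full week contributes one Thursday: 18 so far.
The 1 extra day is Tuesday — none qualify.
Total: 18 + 0 = 18.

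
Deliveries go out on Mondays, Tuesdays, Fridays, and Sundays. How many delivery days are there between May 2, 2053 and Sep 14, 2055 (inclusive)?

496

May 2, 2053 is a Friday.
The range spans 866 days (inclusive of both endpoints).
866 = 7 × 123 + 5, so there are 123 full weeks plus 5 extra days.
Each full week contributes 4 days from the set (Mon, Tue, Fri, Sun): 123 × 4 = 492.
The 5 extra days are Fri, Sat, Sun, Mon, Tue — 4 of them qualify.
Total: 492 + 4 = 496.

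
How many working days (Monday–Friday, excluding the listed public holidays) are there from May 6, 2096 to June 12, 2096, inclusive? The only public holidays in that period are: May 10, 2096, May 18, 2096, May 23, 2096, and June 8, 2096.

May 6, 2096 is a Sunday.
From May 6, 2096 to June 12, 2096 is 38 days inclusive.
38 = 7 × 5 + 3, so there are 5 full weeks plus 3 extra days.
Each full week contributes 5 weekdays (Mon–Fri): 5 × 5 = 25.
The 3 extra days are Sun, Mon, Tue — 2 of them qualify.
Total: 25 + 2 = 27.
Holidays: May 10, 2096 (Thu); May 18, 2096 (Fri); May 23, 2096 (Wed); June 8, 2096 (Fri).
All 4 holidays fall on weekdays, so subtract 4.
Business days: 27 − 4 = 23.

23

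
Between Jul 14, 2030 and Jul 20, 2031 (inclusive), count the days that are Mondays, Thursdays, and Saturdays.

159

Jul 14, 2030 is a Sunday.
The range spans 372 days (inclusive of both endpoints).
372 = 7 × 53 + 1, so there are 53 full weeks plus 1 extra day.
Each full week contributes 3 days from the set (Mon, Thu, Sat): 53 × 3 = 159.
The 1 extra day is Sun — none qualify.
Total: 159 + 0 = 159.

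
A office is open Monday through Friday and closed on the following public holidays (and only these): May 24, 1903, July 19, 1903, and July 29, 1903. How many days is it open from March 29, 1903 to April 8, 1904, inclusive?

269 working days

March 29, 1903 is a Sunday.
That's 377 days from start to end, counting both.
377 = 7 × 53 + 6, so there are 53 full weeks plus 6 extra days.
Each full week contributes 5 weekdays (Mon–Fri): 53 × 5 = 265.
The 6 extra days are Sun, Mon, Tue, Wed, Thu, Fri — 5 of them qualify.
Total: 265 + 5 = 270.
Holidays: May 24, 1903 (Sun); July 19, 1903 (Sun); July 29, 1903 (Wed).
1 of the 3 holidays fall on weekdays; the rest are weekends and were already excluded.
Business days: 270 − 1 = 269.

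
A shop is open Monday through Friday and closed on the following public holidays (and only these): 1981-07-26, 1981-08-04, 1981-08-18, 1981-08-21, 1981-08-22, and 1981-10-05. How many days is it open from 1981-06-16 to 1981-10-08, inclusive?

79 business days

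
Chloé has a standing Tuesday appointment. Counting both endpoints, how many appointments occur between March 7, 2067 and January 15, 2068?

March 7, 2067 is a Monday.
The range spans 315 days (inclusive of both endpoints).
315 = 7 × 45, so the span is exactly 45 full weeks.
Each full week contributes one Tuesday: 45 so far.
Total: 45.

45 Tuesdays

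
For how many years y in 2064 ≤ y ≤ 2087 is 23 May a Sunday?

3

Day of week of May 23 in each year:
2064: Fri, 2065: Sat, 2066: Sun ✓, 2067: Mon, 2068: Wed, 2069: Thu, 2070: Fri, 2071: Sat, 2072: Mon, 2073: Tue, 2074: Wed, 2075: Thu, 2076: Sat, 2077: Sun ✓, 2078: Mon, 2079: Tue, 2080: Thu, 2081: Fri, 2082: Sat, 2083: Sun ✓, 2084: Tue, 2085: Wed, 2086: Thu, 2087: Fri
Sundays: 2066, 2077, 2083.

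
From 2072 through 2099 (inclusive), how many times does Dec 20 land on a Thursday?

Day of week of December 20 in each year:
2072: Tue, 2073: Wed, 2074: Thu ✓, 2075: Fri, 2076: Sun, 2077: Mon, 2078: Tue, 2079: Wed, 2080: Fri, 2081: Sat, 2082: Sun, 2083: Mon, 2084: Wed, 2085: Thu ✓, 2086: Fri, 2087: Sat, 2088: Mon, 2089: Tue, 2090: Wed, 2091: Thu ✓, 2092: Sat, 2093: Sun, 2094: Mon, 2095: Tue, 2096: Thu ✓, 2097: Fri, 2098: Sat, 2099: Sun
Thursdays: 2074, 2085, 2091, 2096.

4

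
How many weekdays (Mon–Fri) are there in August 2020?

1 August 2020 is a Saturday.
That's 31 days from start to end, counting both.
31 = 7 × 4 + 3, so there are 4 full weeks plus 3 extra days.
Each full week contributes 5 weekdays (Mon–Fri): 4 × 5 = 20.
The 3 extra days are Sat, Sun, Mon — 1 of them qualifies.
Total: 20 + 1 = 21.

21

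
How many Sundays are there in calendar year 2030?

Jan 1, 2030 is a Tuesday.
That's 365 days from start to end, counting both.
365 = 7 × 52 + 1, so there are 52 full weeks plus 1 extra day.
Each full week contributes one Sunday: 52 so far.
The 1 extra day is Tuesday — none qualify.
Total: 52 + 0 = 52.

52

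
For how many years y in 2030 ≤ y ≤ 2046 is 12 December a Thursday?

2

Day of week of December 12 in each year:
2030: Thu ✓, 2031: Fri, 2032: Sun, 2033: Mon, 2034: Tue, 2035: Wed, 2036: Fri, 2037: Sat, 2038: Sun, 2039: Mon, 2040: Wed, 2041: Thu ✓, 2042: Fri, 2043: Sat, 2044: Mon, 2045: Tue, 2046: Wed
Thursdays: 2030, 2041.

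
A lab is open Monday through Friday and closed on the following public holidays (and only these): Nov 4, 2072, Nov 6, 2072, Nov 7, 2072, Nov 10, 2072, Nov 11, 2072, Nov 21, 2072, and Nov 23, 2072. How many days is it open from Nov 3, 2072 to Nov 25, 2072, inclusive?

11

Nov 3, 2072 is a Thursday.
That's 23 days from start to end, counting both.
23 = 7 × 3 + 2, so there are 3 full weeks plus 2 extra days.
Each full week contributes 5 weekdays (Mon–Fri): 3 × 5 = 15.
The 2 extra days are Thu, Fri — 2 of them qualify.
Total: 15 + 2 = 17.
Holidays: Nov 4, 2072 (Fri); Nov 6, 2072 (Sun); Nov 7, 2072 (Mon); Nov 10, 2072 (Thu); Nov 11, 2072 (Fri); Nov 21, 2072 (Mon); Nov 23, 2072 (Wed).
6 of the 7 holidays fall on weekdays; the rest are weekends and were already excluded.
Business days: 17 − 6 = 11.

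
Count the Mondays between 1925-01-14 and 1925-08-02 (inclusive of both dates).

28

1925-01-14 is a Wednesday.
From 1925-01-14 to 1925-08-02 is 201 days inclusive.
201 = 7 × 28 + 5, so there are 28 full weeks plus 5 extra days.
Each full week contributes one Monday: 28 so far.
The 5 extra days are Wed, Thu, Fri, Sat, Sun — none qualify.
Total: 28 + 0 = 28.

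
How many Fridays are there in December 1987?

1 December 1987 is a Tuesday.
That's 31 days from start to end, counting both.
31 = 7 × 4 + 3, so there are 4 full weeks plus 3 extra days.
Each full week contributes one Friday: 4 so far.
The 3 extra days are Tuesday, Wednesday, Thursday — none qualify.
Total: 4 + 0 = 4.

4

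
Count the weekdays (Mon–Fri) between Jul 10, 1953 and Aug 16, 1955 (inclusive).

548 weekdays

Jul 10, 1953 is a Friday.
That's 768 days from start to end, counting both.
768 = 7 × 109 + 5, so there are 109 full weeks plus 5 extra days.
Each full week contributes 5 weekdays (Mon–Fri): 109 × 5 = 545.
The 5 extra days are Fri, Sat, Sun, Mon, Tue — 3 of them qualify.
Total: 545 + 3 = 548.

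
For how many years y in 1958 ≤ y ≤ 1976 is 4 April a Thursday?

Day of week of April 4 in each year:
1958: Fri, 1959: Sat, 1960: Mon, 1961: Tue, 1962: Wed, 1963: Thu ✓, 1964: Sat, 1965: Sun, 1966: Mon, 1967: Tue, 1968: Thu ✓, 1969: Fri, 1970: Sat, 1971: Sun, 1972: Tue, 1973: Wed, 1974: Thu ✓, 1975: Fri, 1976: Sun
Thursdays: 1963, 1968, 1974.

3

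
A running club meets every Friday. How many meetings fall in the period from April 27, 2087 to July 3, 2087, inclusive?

April 27, 2087 is a Sunday.
The range spans 68 days (inclusive of both endpoints).
68 = 7 × 9 + 5, so there are 9 full weeks plus 5 extra days.
Each full week contributes one Friday: 9 so far.
The 5 extra days are Sunday, Monday, Tuesday, Wednesday, Thursday — none qualify.
Total: 9 + 0 = 9.

9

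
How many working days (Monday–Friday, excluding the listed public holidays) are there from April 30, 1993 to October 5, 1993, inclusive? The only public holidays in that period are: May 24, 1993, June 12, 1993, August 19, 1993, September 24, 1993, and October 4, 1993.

April 30, 1993 is a Friday.
The range spans 159 days (inclusive of both endpoints).
159 = 7 × 22 + 5, so there are 22 full weeks plus 5 extra days.
Each full week contributes 5 weekdays (Mon–Fri): 22 × 5 = 110.
The 5 extra days are Friday, Saturday, Sunday, Monday, Tuesday — 3 of them qualify.
Total: 110 + 3 = 113.
Holidays: May 24, 1993 (Mon); June 12, 1993 (Sat); August 19, 1993 (Thu); September 24, 1993 (Fri); October 4, 1993 (Mon).
4 of the 5 holidays fall on weekdays; the rest are weekends and were already excluded.
Business days: 113 − 4 = 109.

109 working days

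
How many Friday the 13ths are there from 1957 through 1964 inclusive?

15

Friday-the-13ths by year:
1957: Sep, Dec
1958: Jun
1959: Feb, Mar, Nov
1960: May
1961: Jan, Oct
1962: Apr, Jul
1963: Sep, Dec
1964: Mar, Nov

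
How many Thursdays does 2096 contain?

1 January 2096 is a Sunday.
That's 366 days from start to end, counting both.
366 = 7 × 52 + 2, so there are 52 full weeks plus 2 extra days.
Each full week contributes one Thursday: 52 so far.
The 2 extra days are Sunday, Monday — none qualify.
Total: 52 + 0 = 52.

52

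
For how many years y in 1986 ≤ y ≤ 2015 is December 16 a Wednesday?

5

Day of week of December 16 in each year:
1986: Tue, 1987: Wed ✓, 1988: Fri, 1989: Sat, 1990: Sun, 1991: Mon, 1992: Wed ✓, 1993: Thu, 1994: Fri, 1995: Sat, 1996: Mon, 1997: Tue, 1998: Wed ✓, 1999: Thu, 2000: Sat, 2001: Sun, 2002: Mon, 2003: Tue, 2004: Thu, 2005: Fri, 2006: Sat, 2007: Sun, 2008: Tue, 2009: Wed ✓, 2010: Thu, 2011: Fri, 2012: Sun, 2013: Mon, 2014: Tue, 2015: Wed ✓
Wednesdays: 1987, 1992, 1998, 2009, 2015.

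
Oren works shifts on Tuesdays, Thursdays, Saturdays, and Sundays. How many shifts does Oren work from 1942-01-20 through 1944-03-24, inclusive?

1942-01-20 is a Tuesday.
The range spans 795 days (inclusive of both endpoints).
795 = 7 × 113 + 4, so there are 113 full weeks plus 4 extra days.
Each full week contributes 4 days from the set (Tue, Thu, Sat, Sun): 113 × 4 = 452.
The 4 extra days are Tuesday, Wednesday, Thursday, Friday — 2 of them qualify.
Total: 452 + 2 = 454.

454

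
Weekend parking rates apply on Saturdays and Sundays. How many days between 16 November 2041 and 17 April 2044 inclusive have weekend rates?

254

16 November 2041 is a Saturday.
From 16 November 2041 to 17 April 2044 is 884 days inclusive.
884 = 7 × 126 + 2, so there are 126 full weeks plus 2 extra days.
Each full week contributes 2 weekend days (Sat, Sun): 126 × 2 = 252.
The 2 extra days are Sat, Sun — 2 of them qualify.
Total: 252 + 2 = 254.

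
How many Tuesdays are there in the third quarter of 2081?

1 July 2081 is a Tuesday.
The range spans 92 days (inclusive of both endpoints).
92 = 7 × 13 + 1, so there are 13 full weeks plus 1 extra day.
Each full week contributes one Tuesday: 13 so far.
The 1 extra day is Tuesday — 1 of them qualifies.
Total: 13 + 1 = 14.

14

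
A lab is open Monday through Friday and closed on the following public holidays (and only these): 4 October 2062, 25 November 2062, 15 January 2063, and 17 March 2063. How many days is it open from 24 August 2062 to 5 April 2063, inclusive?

24 August 2062 is a Thursday.
The range spans 225 days (inclusive of both endpoints).
225 = 7 × 32 + 1, so there are 32 full weeks plus 1 extra day.
Each full week contributes 5 weekdays (Mon–Fri): 32 × 5 = 160.
The 1 extra day is Thu — 1 of them qualifies.
Total: 160 + 1 = 161.
Holidays: 4 October 2062 (Wed); 25 November 2062 (Sat); 15 January 2063 (Mon); 17 March 2063 (Sat).
2 of the 4 holidays fall on weekdays; the rest are weekends and were already excluded.
Business days: 161 − 2 = 159.

159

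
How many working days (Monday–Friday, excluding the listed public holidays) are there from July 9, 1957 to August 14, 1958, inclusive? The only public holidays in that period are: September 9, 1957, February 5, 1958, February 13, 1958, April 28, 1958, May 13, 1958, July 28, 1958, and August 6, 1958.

281

July 9, 1957 is a Tuesday.
That's 402 days from start to end, counting both.
402 = 7 × 57 + 3, so there are 57 full weeks plus 3 extra days.
Each full week contributes 5 weekdays (Mon–Fri): 57 × 5 = 285.
The 3 extra days are Tuesday, Wednesday, Thursday — 3 of them qualify.
Total: 285 + 3 = 288.
Holidays: September 9, 1957 (Mon); February 5, 1958 (Wed); February 13, 1958 (Thu); April 28, 1958 (Mon); May 13, 1958 (Tue); July 28, 1958 (Mon); August 6, 1958 (Wed).
All 7 holidays fall on weekdays, so subtract 7.
Business days: 288 − 7 = 281.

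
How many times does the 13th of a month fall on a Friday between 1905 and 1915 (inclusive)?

19

Friday-the-13ths by year:
1905: Jan, Oct
1906: Apr, Jul
1907: Sep, Dec
1908: Mar, Nov
1909: Aug
1910: May
1911: Jan, Oct
1912: Sep, Dec
1913: Jun
1914: Feb, Mar, Nov
1915: Aug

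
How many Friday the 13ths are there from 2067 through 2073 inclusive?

Friday-the-13ths by year:
2067: May
2068: Jan, Apr, Jul
2069: Sep, Dec
2070: Jun
2071: Feb, Mar, Nov
2072: May
2073: Jan, Oct

13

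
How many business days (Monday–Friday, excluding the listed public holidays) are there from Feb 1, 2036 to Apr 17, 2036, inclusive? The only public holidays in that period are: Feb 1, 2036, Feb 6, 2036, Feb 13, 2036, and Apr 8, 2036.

Feb 1, 2036 is a Friday.
From Feb 1, 2036 to Apr 17, 2036 is 77 days inclusive.
77 = 7 × 11, so the span is exactly 11 full weeks.
Each full week contributes 5 weekdays (Mon–Fri): 11 × 5 = 55.
Total: 55.
Holidays: Feb 1, 2036 (Fri); Feb 6, 2036 (Wed); Feb 13, 2036 (Wed); Apr 8, 2036 (Tue).
All 4 holidays fall on weekdays, so subtract 4.
Business days: 55 − 4 = 51.

51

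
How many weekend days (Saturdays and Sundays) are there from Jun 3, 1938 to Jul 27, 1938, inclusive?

16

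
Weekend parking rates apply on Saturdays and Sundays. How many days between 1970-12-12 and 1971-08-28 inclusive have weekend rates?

75

1970-12-12 is a Saturday.
That's 260 days from start to end, counting both.
260 = 7 × 37 + 1, so there are 37 full weeks plus 1 extra day.
Each full week contributes 2 weekend days (Sat, Sun): 37 × 2 = 74.
The 1 extra day is Sat — 1 of them qualifies.
Total: 74 + 1 = 75.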